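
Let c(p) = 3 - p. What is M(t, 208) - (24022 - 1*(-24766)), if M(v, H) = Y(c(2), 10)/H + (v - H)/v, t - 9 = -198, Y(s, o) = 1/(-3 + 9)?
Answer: -3835742497/78624 ≈ -48786.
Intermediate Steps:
Y(s, o) = ⅙ (Y(s, o) = 1/6 = ⅙)
t = -189 (t = 9 - 198 = -189)
M(v, H) = 1/(6*H) + (v - H)/v
M(t, 208) - (24022 - 1*(-24766)) = (1 + (⅙)/208 - 1*208/(-189)) - (24022 - 1*(-24766)) = (1 + (⅙)*(1/208) - 1*208*(-1/189)) - (24022 + 24766) = (1 + 1/1248 + 208/189) - 1*48788 = 165215/78624 - 48788 = -3835742497/78624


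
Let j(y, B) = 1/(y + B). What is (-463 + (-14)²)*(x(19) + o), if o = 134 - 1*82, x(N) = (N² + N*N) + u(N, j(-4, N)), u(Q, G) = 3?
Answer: -207459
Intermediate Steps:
j(y, B) = 1/(B + y)
x(N) = 3 + 2*N² (x(N) = (N² + N*N) + 3 = (N² + N²) + 3 = 2*N² + 3 = 3 + 2*N²)
o = 52 (o = 134 - 82 = 52)
(-463 + (-14)²)*(x(19) + o) = (-463 + (-14)²)*((3 + 2*19²) + 52) = (-463 + 196)*((3 + 2*361) + 52) = -267*((3 + 722) + 52) = -267*(725 + 52) = -267*777 = -207459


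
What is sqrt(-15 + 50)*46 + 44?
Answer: 44 + 46*sqrt(35) ≈ 316.14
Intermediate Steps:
sqrt(-15 + 50)*46 + 44 = sqrt(35)*46 + 44 = 46*sqrt(35) + 44 = 44 + 46*sqrt(35)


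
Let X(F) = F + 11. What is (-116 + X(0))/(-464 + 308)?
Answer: 35/52 ≈ 0.67308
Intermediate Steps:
X(F) = 11 + F
(-116 + X(0))/(-464 + 308) = (-116 + (11 + 0))/(-464 + 308) = (-116 + 11)/(-156) = -105*(-1/156) = 35/52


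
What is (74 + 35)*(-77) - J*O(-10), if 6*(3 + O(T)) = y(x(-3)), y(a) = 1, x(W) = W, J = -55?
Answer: -51293/6 ≈ -8548.8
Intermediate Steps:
O(T) = -17/6 (O(T) = -3 + (⅙)*1 = -3 + ⅙ = -17/6)
(74 + 35)*(-77) - J*O(-10) = (74 + 35)*(-77) - (-55)*(-17)/6 = 109*(-77) - 1*935/6 = -8393 - 935/6 = -51293/6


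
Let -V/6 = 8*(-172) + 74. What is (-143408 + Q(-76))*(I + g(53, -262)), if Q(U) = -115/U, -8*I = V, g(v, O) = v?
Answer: 20130255371/152 ≈ 1.3244e+8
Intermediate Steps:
V = 7812 (V = -6*(8*(-172) + 74) = -6*(-1376 + 74) = -6*(-1302) = 7812)
I = -1953/2 (I = -1/8*7812 = -1953/2 ≈ -976.50)
(-143408 + Q(-76))*(I + g(53, -262)) = (-143408 - 115/(-76))*(-1953/2 + 53) = (-143408 - 115*(-1/76))*(-1847/2) = (-143408 + 115/76)*(-1847/2) = -10898893/76*(-1847/2) = 20130255371/152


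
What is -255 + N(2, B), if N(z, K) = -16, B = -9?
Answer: -271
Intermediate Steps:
-255 + N(2, B) = -255 - 16 = -271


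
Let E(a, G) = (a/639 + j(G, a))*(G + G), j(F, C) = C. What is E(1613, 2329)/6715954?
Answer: 2404273280/2145747303 ≈ 1.1205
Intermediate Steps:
E(a, G) = 1280*G*a/639 (E(a, G) = (a/639 + a)*(G + G) = (a*(1/639) + a)*(2*G) = (a/639 + a)*(2*G) = (640*a/639)*(2*G) = 1280*G*a/639)
E(1613, 2329)/6715954 = ((1280/639)*2329*1613)/6715954 = (4808546560/639)*(1/6715954) = 2404273280/2145747303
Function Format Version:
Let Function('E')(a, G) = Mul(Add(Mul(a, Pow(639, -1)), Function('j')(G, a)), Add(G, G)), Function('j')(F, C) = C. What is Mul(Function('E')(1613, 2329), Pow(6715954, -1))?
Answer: Rational(2404273280, 2145747303) ≈ 1.1205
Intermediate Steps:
Function('E')(a, G) = Mul(Rational(1280, 639), G, a) (Function('E')(a, G) = Mul(Add(Mul(a, Pow(639, -1)), a), Add(G, G)) = Mul(Add(Mul(a, Rational(1, 639)), a), Mul(2, G)) = Mul(Add(Mul(Rational(1, 639), a), a), Mul(2, G)) = Mul(Mul(Rational(640, 639), a), Mul(2, G)) = Mul(Rational(1280, 639), G, a))
Mul(Function('E')(1613, 2329), Pow(6715954, -1)) = Mul(Mul(Rational(1280, 639), 2329, 1613), Pow(6715954, -1)) = Mul(Rational(4808546560, 639), Rational(1, 6715954)) = Rational(2404273280, 2145747303)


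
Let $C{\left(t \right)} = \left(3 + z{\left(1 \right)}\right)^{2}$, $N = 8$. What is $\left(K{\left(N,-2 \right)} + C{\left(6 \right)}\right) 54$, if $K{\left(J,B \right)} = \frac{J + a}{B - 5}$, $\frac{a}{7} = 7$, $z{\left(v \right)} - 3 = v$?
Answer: $\frac{15444}{7} \approx 2206.3$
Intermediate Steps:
$z{\left(v \right)} = 3 + v$
$a = 49$ ($a = 7 \cdot 7 = 49$)
$C{\left(t \right)} = 49$ ($C{\left(t \right)} = \left(3 + \left(3 + 1\right)\right)^{2} = \left(3 + 4\right)^{2} = 7^{2} = 49$)
$K{\left(J,B \right)} = \frac{49 + J}{-5 + B}$ ($K{\left(J,B \right)} = \frac{J + 49}{B - 5} = \frac{49 + J}{-5 + B}$)
$\left(K{\left(N,-2 \right)} + C{\left(6 \right)}\right) 54 = \left(\frac{49 + 8}{-5 - 2} + 49\right) 54 = \left(\frac{1}{-7} \cdot 57 + 49\right) 54 = \left(\left(- \frac{1}{7}\right) 57 + 49\right) 54 = \left(- \frac{57}{7} + 49\right) 54 = \frac{286}{7} \cdot 54 = \frac{15444}{7}$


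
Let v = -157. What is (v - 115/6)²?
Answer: 1117249/36 ≈ 31035.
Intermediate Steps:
(v - 115/6)² = (-157 - 115/6)² = (-1057/6)² = 1117249/36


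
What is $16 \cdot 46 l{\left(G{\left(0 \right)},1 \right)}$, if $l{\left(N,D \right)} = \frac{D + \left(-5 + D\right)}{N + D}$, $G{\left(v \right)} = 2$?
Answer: $-736$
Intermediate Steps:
$l{\left(N,D \right)} = \frac{-5 + 2 D}{D + N}$
$16 \cdot 46 l{\left(G{\left(0 \right)},1 \right)} = 16 \cdot 46 \frac{-5 + 2 \cdot 1}{1 + 2} = 736 \frac{-5 + 2}{3} = 736 \cdot \frac{1}{3} \left(-3\right) = 736 \left(-1\right) = -736$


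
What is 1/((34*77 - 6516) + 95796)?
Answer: 1/91898 ≈ 1.0882e-5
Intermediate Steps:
1/((34*77 - 6516) + 95796) = 1/((2618 - 6516) + 95796) = 1/(-3898 + 95796) = 1/91898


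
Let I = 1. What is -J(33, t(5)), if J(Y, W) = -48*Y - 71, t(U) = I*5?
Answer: 1655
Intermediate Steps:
t(U) = 5 (t(U) = 1*5 = 5)
J(Y, W) = -71 - 48*Y
-J(33, t(5)) = -(-71 - 48*33) = -(-71 - 1584) = -1*(-1655) = 1655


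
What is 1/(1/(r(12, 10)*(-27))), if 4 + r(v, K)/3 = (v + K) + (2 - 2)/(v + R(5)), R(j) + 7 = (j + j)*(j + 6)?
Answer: -1458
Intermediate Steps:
R(j) = -7 + 2*j*(6 + j) (R(j) = -7 + (j + j)*(j + 6) = -7 + (2*j)*(6 + j) = -7 + 2*j*(6 + j))
r(v, K) = -12 + 3*K + 3*v (r(v, K) = -12 + 3*((v + K) + (2 - 2)/(v + (-7 + 2*5**2 + 12*5))) = -12 + 3*((K + v) + 0/(v + (-7 + 2*25 + 60))) = -12 + 3*((K + v) + 0/(v + (-7 + 50 + 60))) = -12 + 3*((K + v) + 0/(v + 103)) = -12 + 3*((K + v) + 0/(103 + v)) = -12 + 3*((K + v) + 0) = -12 + 3*(K + v) = -12 + (3*K + 3*v) = -12 + 3*K + 3*v)
1/(1/(r(12, 10)*(-27))) = 1/(1/((-12 + 3*10 + 3*12)*(-27))) = 1/(1/((-12 + 30 + 36)*(-27))) = 1/(1/(54*(-27))) = 1/(1/(-1458)) = 1/(-1/1458) = -1458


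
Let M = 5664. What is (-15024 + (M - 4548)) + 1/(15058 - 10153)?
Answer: -68218739/4905 ≈ -13908.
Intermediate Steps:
(-15024 + (M - 4548)) + 1/(15058 - 10153) = (-15024 + (5664 - 4548)) + 1/(15058 - 10153) = (-15024 + 1116) + 1/4905 = -13908 + 1/4905 = -68218739/4905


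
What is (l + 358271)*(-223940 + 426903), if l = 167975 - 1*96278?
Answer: 87267595184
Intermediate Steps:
l = 71697 (l = 167975 - 96278 = 71697)
(l + 358271)*(-223940 + 426903) = (71697 + 358271)*(-223940 + 426903) = 429968*202963 = 87267595184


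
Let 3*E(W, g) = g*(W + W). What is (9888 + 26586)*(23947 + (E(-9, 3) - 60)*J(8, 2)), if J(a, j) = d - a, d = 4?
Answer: 884822766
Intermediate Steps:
J(a, j) = 4 - a
E(W, g) = 2*W*g/3 (E(W, g) = (g*(W + W))/3 = (g*(2*W))/3 = (2*W*g)/3 = 2*W*g/3)
(9888 + 26586)*(23947 + (E(-9, 3) - 60)*J(8, 2)) = (9888 + 26586)*(23947 + ((⅔)*(-9)*3 - 60)*(4 - 1*8)) = 36474*(23947 + (-18 - 60)*(4 - 8)) = 36474*(23947 - 78*(-4)) = 36474*(23947 + 312) = 36474*24259 = 884822766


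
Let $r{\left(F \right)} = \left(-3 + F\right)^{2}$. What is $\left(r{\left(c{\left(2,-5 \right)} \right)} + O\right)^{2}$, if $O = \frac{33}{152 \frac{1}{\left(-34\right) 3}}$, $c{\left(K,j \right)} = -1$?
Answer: $\frac{218089}{5776} \approx 37.758$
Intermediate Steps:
$O = - \frac{1683}{76}$ ($O = \frac{33}{152 \frac{1}{-102}} = \frac{33}{152 \left(- \frac{1}{102}\right)} = \frac{33}{- \frac{76}{51}} = 33 \left(- \frac{51}{76}\right) = - \frac{1683}{76} \approx -22.145$)
$\left(r{\left(c{\left(2,-5 \right)} \right)} + O\right)^{2} = \left(\left(-3 - 1\right)^{2} - \frac{1683}{76}\right)^{2} = \left(\left(-4\right)^{2} - \frac{1683}{76}\right)^{2} = \left(16 - \frac{1683}{76}\right)^{2} = \left(- \frac{467}{76}\right)^{2} = \frac{218089}{5776}$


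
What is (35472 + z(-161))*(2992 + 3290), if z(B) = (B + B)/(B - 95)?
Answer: 14261952357/64 ≈ 2.2284e+8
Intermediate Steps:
z(B) = 2*B/(-95 + B) (z(B) = (2*B)/(-95 + B) = 2*B/(-95 + B))
(35472 + z(-161))*(2992 + 3290) = (35472 + 2*(-161)/(-95 - 161))*(2992 + 3290) = (35472 + 2*(-161)/(-256))*6282 = (35472 + 2*(-161)*(-1/256))*6282 = (35472 + 161/128)*6282 = (4540577/128)*6282 = 14261952357/64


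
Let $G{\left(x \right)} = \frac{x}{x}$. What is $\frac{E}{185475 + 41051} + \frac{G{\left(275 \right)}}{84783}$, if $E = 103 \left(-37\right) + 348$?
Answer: $- \frac{293377003}{19205553858} \approx -0.015276$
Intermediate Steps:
$G{\left(x \right)} = 1$
$E = -3463$ ($E = -3811 + 348 = -3463$)
$\frac{E}{185475 + 41051} + \frac{G{\left(275 \right)}}{84783} = - \frac{3463}{185475 + 41051} + 1 \cdot \frac{1}{84783} = - \frac{3463}{226526} + 1 \cdot \frac{1}{84783} = \left(-3463\right) \frac{1}{226526} + \frac{1}{84783} = - \frac{3463}{226526} + \frac{1}{84783} = - \frac{293377003}{19205553858}$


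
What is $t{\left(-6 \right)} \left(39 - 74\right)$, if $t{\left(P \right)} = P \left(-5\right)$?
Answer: $-1050$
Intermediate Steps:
$t{\left(P \right)} = - 5 P$
$t{\left(-6 \right)} \left(39 - 74\right) = \left(-5\right) \left(-6\right) \left(39 - 74\right) = 30 \left(39 - 74\right) = 30 \left(-35\right) = -1050$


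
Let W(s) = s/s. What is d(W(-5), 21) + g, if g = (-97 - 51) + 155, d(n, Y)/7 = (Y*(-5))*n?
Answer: -728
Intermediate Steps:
W(s) = 1
d(n, Y) = -35*Y*n (d(n, Y) = 7*((Y*(-5))*n) = 7*((-5*Y)*n) = 7*(-5*Y*n) = -35*Y*n)
g = 7 (g = -148 + 155 = 7)
d(W(-5), 21) + g = -35*21*1 + 7 = -735 + 7 = -728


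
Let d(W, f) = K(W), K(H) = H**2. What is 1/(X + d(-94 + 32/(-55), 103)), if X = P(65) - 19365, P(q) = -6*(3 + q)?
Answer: -3025/32752521 ≈ -9.2359e-5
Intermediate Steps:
P(q) = -18 - 6*q
d(W, f) = W**2
X = -19773 (X = (-18 - 6*65) - 19365 = (-18 - 390) - 19365 = -408 - 19365 = -19773)
1/(X + d(-94 + 32/(-55), 103)) = 1/(-19773 + (-94 + 32/(-55))**2) = 1/(-19773 + (-94 + 32*(-1/55))**2) = 1/(-19773 + (-94 - 32/55)**2) = 1/(-19773 + (-5202/55)**2) = 1/(-19773 + 27060804/3025) = 1/(-32752521/3025) = -3025/32752521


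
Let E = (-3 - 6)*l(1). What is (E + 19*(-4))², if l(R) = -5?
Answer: 961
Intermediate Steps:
E = 45 (E = (-3 - 6)*(-5) = -9*(-5) = 45)
(E + 19*(-4))² = (45 + 19*(-4))² = (45 - 76)² = (-31)² = 961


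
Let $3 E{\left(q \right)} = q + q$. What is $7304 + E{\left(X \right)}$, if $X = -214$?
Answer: $\frac{21484}{3} \approx 7161.3$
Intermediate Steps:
$E{\left(q \right)} = \frac{2 q}{3}$ ($E{\left(q \right)} = \frac{q + q}{3} = \frac{2 q}{3}$)
$7304 + E{\left(X \right)} = 7304 + \frac{2}{3} \left(-214\right) = 7304 - \frac{428}{3} = \frac{21484}{3}$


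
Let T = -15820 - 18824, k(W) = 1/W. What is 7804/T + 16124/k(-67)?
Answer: -9356549539/8661 ≈ -1.0803e+6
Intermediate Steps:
T = -34644
7804/T + 16124/k(-67) = 7804/(-34644) + 16124/(1/(-67)) = 7804*(-1/34644) + 16124/(-1/67) = -1951/8661 + 16124*(-67) = -1951/8661 - 1080308 = -9356549539/8661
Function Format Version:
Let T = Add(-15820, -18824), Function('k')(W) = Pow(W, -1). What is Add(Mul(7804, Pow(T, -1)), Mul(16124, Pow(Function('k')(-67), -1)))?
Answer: Rational(-9356549539, 8661) ≈ -1.0803e+6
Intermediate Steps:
T = -34644
Add(Mul(7804, Pow(T, -1)), Mul(16124, Pow(Function('k')(-67), -1))) = Add(Mul(7804, Pow(-34644, -1)), Mul(16124, Pow(Pow(-67, -1), -1))) = Add(Mul(7804, Rational(-1, 34644)), Mul(16124, Pow(Rational(-1, 67), -1))) = Add(Rational(-1951, 8661), Mul(16124, -67)) = Add(Rational(-1951, 8661), -1080308) = Rational(-9356549539, 8661)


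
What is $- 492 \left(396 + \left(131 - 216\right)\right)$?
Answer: $-153012$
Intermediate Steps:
$- 492 \left(396 + \left(131 - 216\right)\right) = - 492 \left(396 - 85\right) = \left(-492\right) 311 = -153012$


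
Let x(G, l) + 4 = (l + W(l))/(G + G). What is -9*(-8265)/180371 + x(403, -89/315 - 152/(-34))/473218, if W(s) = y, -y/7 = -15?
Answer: 75963076310074211/184201214830976070 ≈ 0.41239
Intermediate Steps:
y = 105 (y = -7*(-15) = 105)
W(s) = 105
x(G, l) = -4 + (105 + l)/(2*G) (x(G, l) = -4 + (l + 105)/(G + G) = -4 + (105 + l)/((2*G)) = -4 + (105 + l)*(1/(2*G)) = -4 + (105 + l)/(2*G))
-9*(-8265)/180371 + x(403, -89/315 - 152/(-34))/473218 = -9*(-8265)/180371 + ((½)*(105 + (-89/315 - 152/(-34)) - 8*403)/403)/473218 = 74385*(1/180371) + ((½)*(1/403)*(105 + (-89*1/315 - 152*(-1/34)) - 3224))*(1/473218) = 74385/180371 + ((½)*(1/403)*(105 + (-89/315 + 76/17) - 3224))*(1/473218) = 74385/180371 + ((½)*(1/403)*(105 + 22427/5355 - 3224))*(1/473218) = 74385/180371 + ((½)*(1/403)*(-16679818/5355))*(1/473218) = 74385/180371 - 8339909/2158065*1/473218 = 74385/180371 - 8339909/1021235203170 = 75963076310074211/184201214830976070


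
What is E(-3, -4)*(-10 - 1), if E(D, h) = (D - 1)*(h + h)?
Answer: -352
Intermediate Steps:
E(D, h) = 2*h*(-1 + D) (E(D, h) = (-1 + D)*(2*h) = 2*h*(-1 + D))
E(-3, -4)*(-10 - 1) = (2*(-4)*(-1 - 3))*(-10 - 1) = (2*(-4)*(-4))*(-11) = 32*(-11) = -352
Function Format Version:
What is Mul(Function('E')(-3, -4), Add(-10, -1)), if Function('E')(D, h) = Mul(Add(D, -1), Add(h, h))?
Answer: -352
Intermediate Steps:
Function('E')(D, h) = Mul(2, h, Add(-1, D)) (Function('E')(D, h) = Mul(Add(-1, D), Mul(2, h)) = Mul(2, h, Add(-1, D)))
Mul(Function('E')(-3, -4), Add(-10, -1)) = Mul(Mul(2, -4, Add(-1, -3)), Add(-10, -1)) = Mul(Mul(2, -4, -4), -11) = Mul(32, -11) = -352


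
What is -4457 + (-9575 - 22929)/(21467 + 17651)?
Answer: -87190715/19559 ≈ -4457.8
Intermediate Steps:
-4457 + (-9575 - 22929)/(21467 + 17651) = -4457 - 32504/39118 = -4457 - 32504*1/39118 = -4457 - 16252/19559 = -87190715/19559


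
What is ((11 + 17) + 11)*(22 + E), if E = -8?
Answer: 546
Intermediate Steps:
((11 + 17) + 11)*(22 + E) = ((11 + 17) + 11)*(22 - 8) = (28 + 11)*14 = 39*14 = 546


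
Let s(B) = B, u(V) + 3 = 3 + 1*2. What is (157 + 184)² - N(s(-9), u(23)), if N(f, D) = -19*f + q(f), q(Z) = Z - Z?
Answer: 116110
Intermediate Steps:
u(V) = 2 (u(V) = -3 + (3 + 1*2) = -3 + (3 + 2) = -3 + 5 = 2)
q(Z) = 0
N(f, D) = -19*f (N(f, D) = -19*f + 0 = -19*f)
(157 + 184)² - N(s(-9), u(23)) = (157 + 184)² - (-19)*(-9) = 341² - 1*171 = 116281 - 171 = 116110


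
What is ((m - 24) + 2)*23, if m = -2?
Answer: -552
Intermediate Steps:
((m - 24) + 2)*23 = ((-2 - 24) + 2)*23 = (-26 + 2)*23 = -24*23 = -552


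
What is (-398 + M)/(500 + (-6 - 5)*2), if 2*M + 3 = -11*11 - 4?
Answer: -231/239 ≈ -0.96653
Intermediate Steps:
M = -64 (M = -3/2 + (-11*11 - 4)/2 = -3/2 + (-121 - 4)/2 = -3/2 + (½)*(-125) = -3/2 - 125/2 = -64)
(-398 + M)/(500 + (-6 - 5)*2) = (-398 - 64)/(500 + (-6 - 5)*2) = -462/(500 - 11*2) = -462/(500 - 22) = -462/478 = -462*1/478 = -231/239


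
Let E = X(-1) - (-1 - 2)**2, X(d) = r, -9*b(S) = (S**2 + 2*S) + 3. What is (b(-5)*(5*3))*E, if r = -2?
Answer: 330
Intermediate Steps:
b(S) = -1/3 - 2*S/9 - S**2/9 (b(S) = -((S**2 + 2*S) + 3)/9 = -(3 + S**2 + 2*S)/9 = -1/3 - 2*S/9 - S**2/9)
X(d) = -2
E = -11 (E = -2 - (-1 - 2)**2 = -2 - 1*(-3)**2 = -2 - 1*9 = -2 - 9 = -11)
(b(-5)*(5*3))*E = ((-1/3 - 2/9*(-5) - 1/9*(-5)**2)*(5*3))*(-11) = ((-1/3 + 10/9 - 1/9*25)*15)*(-11) = ((-1/3 + 10/9 - 25/9)*15)*(-11) = -2*15*(-11) = -30*(-11) = 330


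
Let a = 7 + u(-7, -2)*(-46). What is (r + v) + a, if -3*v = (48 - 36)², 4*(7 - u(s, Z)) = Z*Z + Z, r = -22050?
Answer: -22390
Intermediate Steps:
u(s, Z) = 7 - Z/4 - Z²/4 (u(s, Z) = 7 - (Z*Z + Z)/4 = 7 - (Z² + Z)/4 = 7 - (Z + Z²)/4 = 7 + (-Z/4 - Z²/4) = 7 - Z/4 - Z²/4)
v = -48 (v = -(48 - 36)²/3 = -⅓*12² = -⅓*144 = -48)
a = -292 (a = 7 + (7 - ¼*(-2) - ¼*(-2)²)*(-46) = 7 + (7 + ½ - ¼*4)*(-46) = 7 + (7 + ½ - 1)*(-46) = 7 + (13/2)*(-46) = 7 - 299 = -292)
(r + v) + a = (-22050 - 48) - 292 = -22098 - 292 = -22390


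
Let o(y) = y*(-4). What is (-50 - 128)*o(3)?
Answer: 2136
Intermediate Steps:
o(y) = -4*y
(-50 - 128)*o(3) = (-50 - 128)*(-4*3) = -178*(-12) = 2136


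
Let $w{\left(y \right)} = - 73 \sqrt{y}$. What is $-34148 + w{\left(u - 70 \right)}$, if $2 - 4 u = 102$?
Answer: $-34148 - 73 i \sqrt{95} \approx -34148.0 - 711.52 i$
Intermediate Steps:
$u = -25$ ($u = \frac{1}{2} - \frac{51}{2} = -25$)
$-34148 + w{\left(u - 70 \right)} = -34148 - 73 \sqrt{-25 - 70} = -34148 - 73 \sqrt{-95} = -34148 - 73 i \sqrt{95}$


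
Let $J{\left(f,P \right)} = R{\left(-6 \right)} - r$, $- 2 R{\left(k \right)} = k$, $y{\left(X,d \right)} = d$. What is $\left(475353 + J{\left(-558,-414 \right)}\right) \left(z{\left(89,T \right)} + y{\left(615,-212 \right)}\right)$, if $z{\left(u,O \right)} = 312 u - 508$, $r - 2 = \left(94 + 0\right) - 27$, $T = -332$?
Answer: $12855562776$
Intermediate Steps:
$r = 69$ ($r = 2 + \left(\left(94 + 0\right) - 27\right) = 2 + \left(94 - 27\right) = 2 + 67 = 69$)
$R{\left(k \right)} = - \frac{k}{2}$
$J{\left(f,P \right)} = -66$ ($J{\left(f,P \right)} = \left(- \frac{1}{2}\right) \left(-6\right) - 69 = 3 - 69 = -66$)
$z{\left(u,O \right)} = -508 + 312 u$
$\left(475353 + J{\left(-558,-414 \right)}\right) \left(z{\left(89,T \right)} + y{\left(615,-212 \right)}\right) = \left(475353 - 66\right) \left(\left(-508 + 312 \cdot 89\right) - 212\right) = 475287 \left(\left(-508 + 27768\right) - 212\right) = 475287 \left(27260 - 212\right) = 475287 \cdot 27048 = 12855562776$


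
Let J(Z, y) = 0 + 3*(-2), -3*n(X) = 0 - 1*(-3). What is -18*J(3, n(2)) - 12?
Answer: 96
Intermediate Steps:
n(X) = -1 (n(X) = -(0 - 1*(-3))/3 = -(0 + 3)/3 = -⅓*3 = -1)
J(Z, y) = -6 (J(Z, y) = 0 - 6 = -6)
-18*J(3, n(2)) - 12 = -18*(-6) - 12 = 108 - 12 = 96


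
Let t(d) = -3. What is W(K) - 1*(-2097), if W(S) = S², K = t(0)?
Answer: 2106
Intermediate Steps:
K = -3
W(K) - 1*(-2097) = (-3)² - 1*(-2097) = 9 + 2097 = 2106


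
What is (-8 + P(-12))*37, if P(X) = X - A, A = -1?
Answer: -703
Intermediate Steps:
P(X) = 1 + X (P(X) = X - 1*(-1) = X + 1 = 1 + X)
(-8 + P(-12))*37 = (-8 + (1 - 12))*37 = (-8 - 11)*37 = -19*37 = -703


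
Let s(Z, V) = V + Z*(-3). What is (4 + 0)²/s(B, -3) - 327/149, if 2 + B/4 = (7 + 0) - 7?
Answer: -4483/3129 ≈ -1.4327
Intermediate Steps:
B = -8 (B = -8 + 4*((7 + 0) - 7) = -8 + 4*(7 - 7) = -8 + 4*0 = -8 + 0 = -8)
s(Z, V) = V - 3*Z
(4 + 0)²/s(B, -3) - 327/149 = (4 + 0)²/(-3 - 3*(-8)) - 327/149 = 4²/(-3 + 24) - 327*1/149 = 16/21 - 327/149 = -4483/3129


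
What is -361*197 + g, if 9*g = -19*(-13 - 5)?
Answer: -71079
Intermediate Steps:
g = 38 (g = (-19*(-13 - 5))/9 = (-19*(-18))/9 = (1/9)*342 = 38)
-361*197 + g = -361*197 + 38 = -71117 + 38 = -71079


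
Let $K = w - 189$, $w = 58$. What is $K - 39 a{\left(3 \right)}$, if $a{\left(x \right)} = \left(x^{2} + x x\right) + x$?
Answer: $-950$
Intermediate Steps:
$K = -131$ ($K = 58 - 189 = -131$)
$a{\left(x \right)} = x + 2 x^{2}$ ($a{\left(x \right)} = \left(x^{2} + x^{2}\right) + x = 2 x^{2} + x = x + 2 x^{2}$)
$K - 39 a{\left(3 \right)} = -131 - 39 \cdot 3 \left(1 + 2 \cdot 3\right) = -131 - 39 \cdot 3 \left(1 + 6\right) = -131 - 39 \cdot 3 \cdot 7 = -131 - 819 = -950$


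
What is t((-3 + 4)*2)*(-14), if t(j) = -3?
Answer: 42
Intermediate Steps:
t((-3 + 4)*2)*(-14) = -3*(-14) = 42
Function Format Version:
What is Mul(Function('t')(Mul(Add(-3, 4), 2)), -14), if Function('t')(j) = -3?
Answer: 42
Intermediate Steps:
Mul(Function('t')(Mul(Add(-3, 4), 2)), -14) = Mul(-3, -14) = 42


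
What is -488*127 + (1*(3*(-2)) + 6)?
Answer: -61976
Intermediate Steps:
-488*127 + (1*(3*(-2)) + 6) = -61976 + (1*(-6) + 6) = -61976 + (-6 + 6) = -61976 + 0 = -61976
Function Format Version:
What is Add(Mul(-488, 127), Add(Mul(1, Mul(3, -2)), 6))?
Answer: -61976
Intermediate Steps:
Add(Mul(-488, 127), Add(Mul(1, Mul(3, -2)), 6)) = Add(-61976, Add(Mul(1, -6), 6)) = Add(-61976, Add(-6, 6)) = Add(-61976, 0) = -61976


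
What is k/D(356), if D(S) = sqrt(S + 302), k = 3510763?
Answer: 3510763*sqrt(658)/658 ≈ 1.3686e+5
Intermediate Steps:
D(S) = sqrt(302 + S)
k/D(356) = 3510763/(sqrt(302 + 356)) = 3510763/(sqrt(658)) = 3510763*(sqrt(658)/658) = 3510763*sqrt(658)/658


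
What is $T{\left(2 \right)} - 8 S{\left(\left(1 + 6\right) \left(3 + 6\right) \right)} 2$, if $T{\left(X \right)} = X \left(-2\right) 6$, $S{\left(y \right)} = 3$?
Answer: $-72$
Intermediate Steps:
$T{\left(X \right)} = - 12 X$ ($T{\left(X \right)} = - 2 X 6 = - 12 X$)
$T{\left(2 \right)} - 8 S{\left(\left(1 + 6\right) \left(3 + 6\right) \right)} 2 = \left(-12\right) 2 - 8 \cdot 3 \cdot 2 = -24 - 48 = -72$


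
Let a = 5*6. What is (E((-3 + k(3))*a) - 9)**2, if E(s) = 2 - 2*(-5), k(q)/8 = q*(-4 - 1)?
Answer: 9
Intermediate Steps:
k(q) = -40*q (k(q) = 8*(q*(-4 - 1)) = 8*(q*(-5)) = 8*(-5*q) = -40*q)
a = 30
E(s) = 12 (E(s) = 2 + 10 = 12)
(E((-3 + k(3))*a) - 9)**2 = (12 - 9)**2 = 3**2 = 9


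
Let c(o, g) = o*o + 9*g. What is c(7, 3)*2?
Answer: 152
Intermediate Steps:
c(o, g) = o**2 + 9*g
c(7, 3)*2 = (7**2 + 9*3)*2 = (49 + 27)*2 = 76*2 = 152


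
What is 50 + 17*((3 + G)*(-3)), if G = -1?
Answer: -52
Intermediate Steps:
50 + 17*((3 + G)*(-3)) = 50 + 17*((3 - 1)*(-3)) = 50 + 17*(2*(-3)) = 50 + 17*(-6) = 50 - 102 = -52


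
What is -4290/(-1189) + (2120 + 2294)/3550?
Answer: 10238873/2110475 ≈ 4.8515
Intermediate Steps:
-4290/(-1189) + (2120 + 2294)/3550 = -4290*(-1/1189) + 4414*(1/3550) = 4290/1189 + 2207/1775 = 10238873/2110475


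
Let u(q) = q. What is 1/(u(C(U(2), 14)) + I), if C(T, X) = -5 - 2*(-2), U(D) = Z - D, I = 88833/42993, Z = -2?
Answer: 14331/15280 ≈ 0.93789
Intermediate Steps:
I = 29611/14331 (I = 88833*(1/42993) = 29611/14331 ≈ 2.0662)
U(D) = -2 - D
C(T, X) = -1 (C(T, X) = -5 + 4 = -1)
1/(u(C(U(2), 14)) + I) = 1/(-1 + 29611/14331) = 1/(15280/14331) = 14331/15280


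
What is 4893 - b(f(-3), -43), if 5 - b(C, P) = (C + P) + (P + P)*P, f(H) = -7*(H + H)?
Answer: 8585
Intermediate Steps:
f(H) = -14*H
b(C, P) = 5 - C - P - 2*P² (b(C, P) = 5 - ((C + P) + (P + P)*P) = 5 - ((C + P) + (2*P)*P) = 5 - ((C + P) + 2*P²) = 5 - (C + P + 2*P²) = 5 + (-C - P - 2*P²) = 5 - C - P - 2*P²)
4893 - b(f(-3), -43) = 4893 - (5 - (-14)*(-3) - 1*(-43) - 2*(-43)²) = 4893 - (5 - 1*42 + 43 - 2*1849) = 4893 - (5 - 42 + 43 - 3698) = 4893 - 1*(-3692) = 4893 + 3692 = 8585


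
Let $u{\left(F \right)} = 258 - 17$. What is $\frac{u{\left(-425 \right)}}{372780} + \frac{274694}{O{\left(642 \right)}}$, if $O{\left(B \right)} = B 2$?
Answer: $\frac{8533394897}{39887460} \approx 213.94$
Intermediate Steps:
$O{\left(B \right)} = 2 B$
$u{\left(F \right)} = 241$ ($u{\left(F \right)} = 258 - 17 = 241$)
$\frac{u{\left(-425 \right)}}{372780} + \frac{274694}{O{\left(642 \right)}} = \frac{241}{372780} + \frac{274694}{2 \cdot 642} = 241 \cdot \frac{1}{372780} + \frac{274694}{1284} = \frac{241}{372780} + 274694 \cdot \frac{1}{1284} = \frac{241}{372780} + \frac{137347}{642} = \frac{8533394897}{39887460}$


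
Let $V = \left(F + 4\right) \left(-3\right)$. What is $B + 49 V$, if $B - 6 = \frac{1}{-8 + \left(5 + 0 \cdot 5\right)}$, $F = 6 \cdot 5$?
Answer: $- \frac{14977}{3} \approx -4992.3$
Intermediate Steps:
$F = 30$
$V = -102$ ($V = \left(30 + 4\right) \left(-3\right) = 34 \left(-3\right) = -102$)
$B = \frac{17}{3}$ ($B = 6 + \frac{1}{-8 + \left(5 + 0 \cdot 5\right)} = 6 + \frac{1}{-8 + \left(5 + 0\right)} = 6 + \frac{1}{-8 + 5} = 6 + \frac{1}{-3} = 6 - \frac{1}{3} = \frac{17}{3} \approx 5.6667$)
$B + 49 V = \frac{17}{3} + 49 \left(-102\right) = \frac{17}{3} - 4998 = - \frac{14977}{3}$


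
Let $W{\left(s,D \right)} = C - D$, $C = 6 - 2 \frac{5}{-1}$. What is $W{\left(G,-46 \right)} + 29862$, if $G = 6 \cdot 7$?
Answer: $29924$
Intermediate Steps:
$G = 42$
$C = 16$ ($C = 6 - 2 \cdot 5 \left(-1\right) = 6 - -10 = 6 + 10 = 16$)
$W{\left(s,D \right)} = 16 - D$
$W{\left(G,-46 \right)} + 29862 = \left(16 - -46\right) + 29862 = \left(16 + 46\right) + 29862 = 62 + 29862 = 29924$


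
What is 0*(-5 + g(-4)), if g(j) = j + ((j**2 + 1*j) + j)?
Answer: 0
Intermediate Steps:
g(j) = j**2 + 3*j (g(j) = j + ((j**2 + j) + j) = j + ((j + j**2) + j) = j + (j**2 + 2*j) = j**2 + 3*j)
0*(-5 + g(-4)) = 0*(-5 - 4*(3 - 4)) = 0*(-5 - 4*(-1)) = 0*(-5 + 4) = 0*(-1) = 0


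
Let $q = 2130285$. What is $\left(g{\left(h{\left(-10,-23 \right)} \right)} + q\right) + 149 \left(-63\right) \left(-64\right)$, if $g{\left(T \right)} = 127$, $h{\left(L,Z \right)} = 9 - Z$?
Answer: $2731180$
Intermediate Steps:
$\left(g{\left(h{\left(-10,-23 \right)} \right)} + q\right) + 149 \left(-63\right) \left(-64\right) = \left(127 + 2130285\right) + 149 \left(-63\right) \left(-64\right) = 2130412 - -600768 = 2130412 + 600768 = 2731180$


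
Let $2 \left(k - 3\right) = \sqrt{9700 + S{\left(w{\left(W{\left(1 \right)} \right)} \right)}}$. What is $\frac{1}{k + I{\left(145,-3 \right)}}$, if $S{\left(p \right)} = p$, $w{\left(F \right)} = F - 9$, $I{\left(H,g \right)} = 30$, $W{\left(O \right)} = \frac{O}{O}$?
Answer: $- \frac{33}{1334} + \frac{\sqrt{2423}}{1334} \approx 0.012162$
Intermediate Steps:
$W{\left(O \right)} = 1$
$w{\left(F \right)} = -9 + F$
$k = 3 + \sqrt{2423}$ ($k = 3 + \frac{\sqrt{9700 + \left(-9 + 1\right)}}{2} = 3 + \frac{\sqrt{9700 - 8}}{2} = 3 + \frac{\sqrt{9692}}{2} = 3 + \frac{2 \sqrt{2423}}{2} = 3 + \sqrt{2423} \approx 52.224$)
$\frac{1}{k + I{\left(145,-3 \right)}} = \frac{1}{\left(3 + \sqrt{2423}\right) + 30} = \frac{1}{33 + \sqrt{2423}}$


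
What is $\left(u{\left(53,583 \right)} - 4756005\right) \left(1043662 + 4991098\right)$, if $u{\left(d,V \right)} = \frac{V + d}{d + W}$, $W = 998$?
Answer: $- \frac{30165113681116440}{1051} \approx -2.8701 \cdot 10^{13}$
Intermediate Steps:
$u{\left(d,V \right)} = \frac{V + d}{998 + d}$ ($u{\left(d,V \right)} = \frac{V + d}{d + 998} = \frac{V + d}{998 + d}$)
$\left(u{\left(53,583 \right)} - 4756005\right) \left(1043662 + 4991098\right) = \left(\frac{583 + 53}{998 + 53} - 4756005\right) \left(1043662 + 4991098\right) = \left(\frac{1}{1051} \cdot 636 - 4756005\right) 6034760 = \left(\frac{636}{1051} - 4756005\right) 6034760 = \left(- \frac{4998560619}{1051}\right) 6034760 = - \frac{30165113681116440}{1051}$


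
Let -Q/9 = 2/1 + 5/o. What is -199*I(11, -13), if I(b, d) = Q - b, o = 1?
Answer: 14726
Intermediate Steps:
Q = -63 (Q = -9*(2/1 + 5/1) = -9*(2*1 + 5*1) = -9*(2 + 5) = -9*7 = -63)
I(b, d) = -63 - b
-199*I(11, -13) = -199*(-63 - 1*11) = -199*(-63 - 11) = -199*(-74) = 14726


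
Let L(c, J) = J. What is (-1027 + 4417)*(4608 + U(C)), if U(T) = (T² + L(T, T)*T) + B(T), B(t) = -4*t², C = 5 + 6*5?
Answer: 7315620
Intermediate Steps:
C = 35 (C = 5 + 30 = 35)
U(T) = -2*T² (U(T) = (T² + T*T) - 4*T² = (T² + T²) - 4*T² = 2*T² - 4*T² = -2*T²)
(-1027 + 4417)*(4608 + U(C)) = (-1027 + 4417)*(4608 - 2*35²) = 3390*(4608 - 2*1225) = 3390*(4608 - 2450) = 3390*2158 = 7315620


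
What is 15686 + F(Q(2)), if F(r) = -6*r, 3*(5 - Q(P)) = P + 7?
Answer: 15674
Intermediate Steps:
Q(P) = 8/3 - P/3 (Q(P) = 5 - (P + 7)/3 = 5 - (7 + P)/3 = 5 + (-7/3 - P/3) = 8/3 - P/3)
15686 + F(Q(2)) = 15686 - 6*(8/3 - ⅓*2) = 15686 - 6*(8/3 - ⅔) = 15686 - 6*2 = 15686 - 12 = 15674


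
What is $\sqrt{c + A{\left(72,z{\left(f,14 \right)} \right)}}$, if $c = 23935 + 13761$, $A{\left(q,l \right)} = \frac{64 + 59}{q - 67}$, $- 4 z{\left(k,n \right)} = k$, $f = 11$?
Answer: $\frac{\sqrt{943015}}{5} \approx 194.22$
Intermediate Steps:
$z{\left(k,n \right)} = - \frac{k}{4}$
$A{\left(q,l \right)} = \frac{123}{-67 + q}$
$c = 37696$
$\sqrt{c + A{\left(72,z{\left(f,14 \right)} \right)}} = \sqrt{37696 + \frac{123}{-67 + 72}} = \sqrt{37696 + \frac{123}{5}} = \sqrt{\frac{188603}{5}} = \frac{\sqrt{943015}}{5}$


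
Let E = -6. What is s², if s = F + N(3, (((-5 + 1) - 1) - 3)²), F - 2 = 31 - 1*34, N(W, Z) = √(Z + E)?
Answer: (1 - √58)² ≈ 43.768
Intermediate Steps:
N(W, Z) = √(-6 + Z) (N(W, Z) = √(Z - 6) = √(-6 + Z))
F = -1 (F = 2 + (31 - 1*34) = 2 + (31 - 34) = 2 - 3 = -1)
s = -1 + √58 (s = -1 + √(-6 + (((-5 + 1) - 1) - 3)²) = -1 + √(-6 + ((-4 - 1) - 3)²) = -1 + √(-6 + (-5 - 3)²) = -1 + √(-6 + (-8)²) = -1 + √(-6 + 64) = -1 + √58 ≈ 6.6158)
s² = (-1 + √58)²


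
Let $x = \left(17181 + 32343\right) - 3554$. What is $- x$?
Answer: $-45970$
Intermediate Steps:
$x = 45970$ ($x = 49524 - 3554 = 45970$)
$- x = \left(-1\right) 45970 = -45970$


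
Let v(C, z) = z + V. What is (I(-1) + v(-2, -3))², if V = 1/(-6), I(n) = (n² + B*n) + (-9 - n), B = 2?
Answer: 5329/36 ≈ 148.03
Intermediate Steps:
I(n) = -9 + n + n² (I(n) = (n² + 2*n) + (-9 - n) = -9 + n + n²)
V = -⅙ ≈ -0.16667
v(C, z) = -⅙ + z (v(C, z) = z - ⅙ = -⅙ + z)
(I(-1) + v(-2, -3))² = ((-9 - 1 + (-1)²) + (-⅙ - 3))² = ((-9 - 1 + 1) - 19/6)² = (-9 - 19/6)² = (-73/6)² = 5329/36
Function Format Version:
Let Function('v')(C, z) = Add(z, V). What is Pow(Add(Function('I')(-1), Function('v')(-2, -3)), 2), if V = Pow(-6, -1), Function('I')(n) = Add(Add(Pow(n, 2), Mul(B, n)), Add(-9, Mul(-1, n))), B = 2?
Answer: Rational(5329, 36) ≈ 148.03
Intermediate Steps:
Function('I')(n) = Add(-9, n, Pow(n, 2)) (Function('I')(n) = Add(Add(Pow(n, 2), Mul(2, n)), Add(-9, Mul(-1, n))) = Add(-9, n, Pow(n, 2)))
V = Rational(-1, 6) ≈ -0.16667
Function('v')(C, z) = Add(Rational(-1, 6), z) (Function('v')(C, z) = Add(z, Rational(-1, 6)) = Add(Rational(-1, 6), z))
Pow(Add(Function('I')(-1), Function('v')(-2, -3)), 2) = Pow(Add(Add(-9, -1, Pow(-1, 2)), Add(Rational(-1, 6), -3)), 2) = Pow(Add(Add(-9, -1, 1), Rational(-19, 6)), 2) = Pow(Add(-9, Rational(-19, 6)), 2) = Pow(Rational(-73, 6), 2) = Rational(5329, 36)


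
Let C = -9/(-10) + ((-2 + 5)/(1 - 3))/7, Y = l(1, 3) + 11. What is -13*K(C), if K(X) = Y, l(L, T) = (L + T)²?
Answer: -351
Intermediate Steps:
Y = 27 (Y = (1 + 3)² + 11 = 4² + 11 = 16 + 11 = 27)
C = 24/35 (C = -9*(-⅒) + (3/(-2))*(⅐) = 9/10 + (3*(-½))*(⅐) = 9/10 - 3/2*⅐ = 9/10 - 3/14 = 24/35 ≈ 0.68571)
K(X) = 27
-13*K(C) = -13*27 = -351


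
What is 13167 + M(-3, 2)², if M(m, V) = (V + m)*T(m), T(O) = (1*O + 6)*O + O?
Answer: 13311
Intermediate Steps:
T(O) = O + O*(6 + O) (T(O) = (O + 6)*O + O = (6 + O)*O + O = O*(6 + O) + O = O + O*(6 + O))
M(m, V) = m*(7 + m)*(V + m) (M(m, V) = (V + m)*(m*(7 + m)) = m*(7 + m)*(V + m))
13167 + M(-3, 2)² = 13167 + (-3*(7 - 3)*(2 - 3))² = 13167 + (-3*4*(-1))² = 13167 + 12² = 13167 + 144 = 13311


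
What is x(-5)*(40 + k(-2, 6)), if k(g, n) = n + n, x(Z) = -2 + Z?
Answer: -364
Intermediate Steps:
k(g, n) = 2*n
x(-5)*(40 + k(-2, 6)) = (-2 - 5)*(40 + 2*6) = -7*(40 + 12) = -7*52 = -364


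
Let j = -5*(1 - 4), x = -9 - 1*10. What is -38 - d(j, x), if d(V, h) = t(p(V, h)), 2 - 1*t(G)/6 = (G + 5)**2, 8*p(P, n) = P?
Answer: 7475/32 ≈ 233.59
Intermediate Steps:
p(P, n) = P/8
x = -19 (x = -9 - 10 = -19)
j = 15 (j = -5*(-3) = 15)
t(G) = 12 - 6*(5 + G)**2 (t(G) = 12 - 6*(G + 5)**2 = 12 - 6*(5 + G)**2)
d(V, h) = 12 - 6*(5 + V/8)**2
-38 - d(j, x) = -38 - (12 - 3*(40 + 15)**2/32) = -38 - (12 - 3/32*55**2) = -38 - (12 - 3/32*3025) = -38 - (12 - 9075/32) = -38 - 1*(-8691/32) = -38 + 8691/32 = 7475/32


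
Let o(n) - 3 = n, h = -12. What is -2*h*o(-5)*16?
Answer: -768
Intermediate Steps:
o(n) = 3 + n
-2*h*o(-5)*16 = -(-24)*(3 - 5)*16 = -(-24)*(-2)*16 = -2*24*16 = -48*16 = -768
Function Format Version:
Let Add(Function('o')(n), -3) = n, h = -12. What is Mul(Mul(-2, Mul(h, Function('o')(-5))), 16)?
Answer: -768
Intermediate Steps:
Function('o')(n) = Add(3, n)
Mul(Mul(-2, Mul(h, Function('o')(-5))), 16) = Mul(Mul(-2, Mul(-12, Add(3, -5))), 16) = Mul(Mul(-2, Mul(-12, -2)), 16) = Mul(Mul(-2, 24), 16) = Mul(-48, 16) = -768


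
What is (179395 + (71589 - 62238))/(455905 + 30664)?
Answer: 188746/486569 ≈ 0.38791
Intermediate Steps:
(179395 + (71589 - 62238))/(455905 + 30664) = (179395 + 9351)/486569 = 188746*(1/486569) = 188746/486569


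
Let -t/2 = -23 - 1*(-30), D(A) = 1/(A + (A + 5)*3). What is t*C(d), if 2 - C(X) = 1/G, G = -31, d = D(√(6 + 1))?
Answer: -882/31 ≈ -28.452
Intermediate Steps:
D(A) = 1/(15 + 4*A) (D(A) = 1/(A + (5 + A)*3) = 1/(A + (15 + 3*A)) = 1/(15 + 4*A))
d = 1/(15 + 4*√7) (d = 1/(15 + 4*√(6 + 1)) = 1/(15 + 4*√7) ≈ 0.039088)
C(X) = 63/31 (C(X) = 2 - 1/(-31) = 2 - 1*(-1/31) = 2 + 1/31 = 63/31)
t = -14 (t = -2*(-23 - 1*(-30)) = -2*(-23 + 30) = -2*7 = -14)
t*C(d) = -14*63/31 = -882/31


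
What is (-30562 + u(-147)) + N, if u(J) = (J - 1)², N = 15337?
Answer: 6679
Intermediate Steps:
u(J) = (-1 + J)²
(-30562 + u(-147)) + N = (-30562 + (-1 - 147)²) + 15337 = (-30562 + (-148)²) + 15337 = (-30562 + 21904) + 15337 = -8658 + 15337 = 6679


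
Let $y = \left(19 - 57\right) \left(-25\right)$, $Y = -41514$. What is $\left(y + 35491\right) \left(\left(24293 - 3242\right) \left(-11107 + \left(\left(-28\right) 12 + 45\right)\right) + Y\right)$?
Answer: $-8745140770092$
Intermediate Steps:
$y = 950$ ($y = \left(-38\right) \left(-25\right) = 950$)
$\left(y + 35491\right) \left(\left(24293 - 3242\right) \left(-11107 + \left(\left(-28\right) 12 + 45\right)\right) + Y\right) = \left(950 + 35491\right) \left(\left(24293 - 3242\right) \left(-11107 + \left(\left(-28\right) 12 + 45\right)\right) - 41514\right) = 36441 \left(21051 \left(-11107 + \left(-336 + 45\right)\right) - 41514\right) = 36441 \left(21051 \left(-11107 - 291\right) - 41514\right) = 36441 \left(21051 \left(-11398\right) - 41514\right) = 36441 \left(-239939298 - 41514\right) = 36441 \left(-239980812\right) = -8745140770092$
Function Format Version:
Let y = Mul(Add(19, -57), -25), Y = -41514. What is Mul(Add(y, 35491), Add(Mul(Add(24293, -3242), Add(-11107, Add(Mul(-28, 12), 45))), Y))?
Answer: -8745140770092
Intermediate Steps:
y = 950 (y = Mul(-38, -25) = 950)
Mul(Add(y, 35491), Add(Mul(Add(24293, -3242), Add(-11107, Add(Mul(-28, 12), 45))), Y)) = Mul(Add(950, 35491), Add(Mul(Add(24293, -3242), Add(-11107, Add(Mul(-28, 12), 45))), -41514)) = Mul(36441, Add(Mul(21051, Add(-11107, Add(-336, 45))), -41514)) = Mul(36441, Add(Mul(21051, Add(-11107, -291)), -41514)) = Mul(36441, Add(Mul(21051, -11398), -41514)) = Mul(36441, Add(-239939298, -41514)) = Mul(36441, -239980812) = -8745140770092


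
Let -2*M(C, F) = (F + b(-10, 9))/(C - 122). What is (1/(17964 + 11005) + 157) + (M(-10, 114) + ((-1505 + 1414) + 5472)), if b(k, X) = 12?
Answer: 7059542561/1274636 ≈ 5538.5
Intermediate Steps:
M(C, F) = -(12 + F)/(2*(-122 + C)) (M(C, F) = -(F + 12)/(2*(C - 122)) = -(12 + F)/(2*(-122 + C)))
(1/(17964 + 11005) + 157) + (M(-10, 114) + ((-1505 + 1414) + 5472)) = (1/(17964 + 11005) + 157) + ((-12 - 1*114)/(2*(-122 - 10)) + ((-1505 + 1414) + 5472)) = (1/28969 + 157) + ((½)*(-12 - 114)/(-132) + (-91 + 5472)) = (1/28969 + 157) + ((½)*(-1/132)*(-126) + 5381) = 4548134/28969 + (21/44 + 5381) = 4548134/28969 + 236785/44 = 7059542561/1274636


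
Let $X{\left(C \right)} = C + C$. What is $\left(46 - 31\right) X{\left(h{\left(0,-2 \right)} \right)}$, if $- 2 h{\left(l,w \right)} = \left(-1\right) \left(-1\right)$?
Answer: $-15$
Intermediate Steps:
$h{\left(l,w \right)} = - \frac{1}{2}$ ($h{\left(l,w \right)} = - \frac{\left(-1\right) \left(-1\right)}{2} = \left(- \frac{1}{2}\right) 1 = - \frac{1}{2}$)
$X{\left(C \right)} = 2 C$
$\left(46 - 31\right) X{\left(h{\left(0,-2 \right)} \right)} = \left(46 - 31\right) 2 \left(- \frac{1}{2}\right) = 15 \left(-1\right) = -15$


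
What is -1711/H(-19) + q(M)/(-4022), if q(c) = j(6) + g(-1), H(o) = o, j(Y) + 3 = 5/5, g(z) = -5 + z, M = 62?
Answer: 3440897/38209 ≈ 90.055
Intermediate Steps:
j(Y) = -2 (j(Y) = -3 + 5/5 = -3 + 5*(1/5) = -3 + 1 = -2)
q(c) = -8 (q(c) = -2 + (-5 - 1) = -2 - 6 = -8)
-1711/H(-19) + q(M)/(-4022) = -1711/(-19) - 8/(-4022) = -1711*(-1/19) - 8*(-1/4022) = 1711/19 + 4/2011 = 3440897/38209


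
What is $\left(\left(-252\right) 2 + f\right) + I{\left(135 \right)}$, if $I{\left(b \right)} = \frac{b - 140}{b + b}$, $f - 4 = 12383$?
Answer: $\frac{641681}{54} \approx 11883.0$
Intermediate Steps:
$f = 12387$ ($f = 4 + 12383 = 12387$)
$I{\left(b \right)} = \frac{-140 + b}{2 b}$
$\left(\left(-252\right) 2 + f\right) + I{\left(135 \right)} = \left(\left(-252\right) 2 + 12387\right) + \frac{-140 + 135}{2 \cdot 135} = \left(-504 + 12387\right) + \frac{1}{2} \cdot \frac{1}{135} \left(-5\right) = 11883 - \frac{1}{54} = \frac{641681}{54}$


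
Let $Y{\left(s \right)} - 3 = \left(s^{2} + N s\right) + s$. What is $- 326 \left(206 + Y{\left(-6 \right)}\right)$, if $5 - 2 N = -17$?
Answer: $-56398$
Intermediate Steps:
$N = 11$ ($N = \frac{5}{2} - - \frac{17}{2} = \frac{5}{2} + \frac{17}{2} = 11$)
$Y{\left(s \right)} = 3 + s^{2} + 12 s$ ($Y{\left(s \right)} = 3 + \left(\left(s^{2} + 11 s\right) + s\right) = 3 + \left(s^{2} + 12 s\right) = 3 + s^{2} + 12 s$)
$- 326 \left(206 + Y{\left(-6 \right)}\right) = - 326 \left(206 + \left(3 + \left(-6\right)^{2} + 12 \left(-6\right)\right)\right) = - 326 \left(206 + \left(3 + 36 - 72\right)\right) = - 326 \left(206 - 33\right) = \left(-326\right) 173 = -56398$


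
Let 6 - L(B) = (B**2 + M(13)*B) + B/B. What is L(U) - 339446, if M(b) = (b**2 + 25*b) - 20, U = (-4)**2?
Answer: -347281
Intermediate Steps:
U = 16
M(b) = -20 + b**2 + 25*b
L(B) = 5 - B**2 - 474*B (L(B) = 6 - ((B**2 + (-20 + 13**2 + 25*13)*B) + B/B) = 6 - ((B**2 + (-20 + 169 + 325)*B) + 1) = 6 - ((B**2 + 474*B) + 1) = 6 - (1 + B**2 + 474*B) = 6 + (-1 - B**2 - 474*B) = 5 - B**2 - 474*B)
L(U) - 339446 = (5 - 1*16**2 - 474*16) - 339446 = (5 - 1*256 - 7584) - 339446 = (5 - 256 - 7584) - 339446 = -7835 - 339446 = -347281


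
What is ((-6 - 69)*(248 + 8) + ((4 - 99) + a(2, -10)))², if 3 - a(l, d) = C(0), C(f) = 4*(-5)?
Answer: 371409984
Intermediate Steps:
C(f) = -20
a(l, d) = 23 (a(l, d) = 3 - 1*(-20) = 3 + 20 = 23)
((-6 - 69)*(248 + 8) + ((4 - 99) + a(2, -10)))² = ((-6 - 69)*(248 + 8) + ((4 - 99) + 23))² = (-75*256 + (-95 + 23))² = (-19200 - 72)² = (-19272)² = 371409984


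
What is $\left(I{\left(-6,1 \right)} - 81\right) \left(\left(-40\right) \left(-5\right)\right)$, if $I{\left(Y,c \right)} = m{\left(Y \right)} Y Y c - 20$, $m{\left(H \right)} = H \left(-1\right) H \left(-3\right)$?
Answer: $757400$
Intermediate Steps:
$m{\left(H \right)} = 3 H^{2}$ ($m{\left(H \right)} = - H \left(- 3 H\right) = 3 H^{2}$)
$I{\left(Y,c \right)} = -20 + 3 c Y^{4}$ ($I{\left(Y,c \right)} = 3 Y^{2} Y Y c - 20 = 3 Y^{3} Y c - 20 = 3 Y^{4} c - 20 = 3 c Y^{4} - 20 = -20 + 3 c Y^{4}$)
$\left(I{\left(-6,1 \right)} - 81\right) \left(\left(-40\right) \left(-5\right)\right) = \left(\left(-20 + 3 \cdot 1 \left(-6\right)^{4}\right) - 81\right) \left(\left(-40\right) \left(-5\right)\right) = \left(\left(-20 + 3 \cdot 1 \cdot 1296\right) - 81\right) 200 = \left(\left(-20 + 3888\right) - 81\right) 200 = \left(3868 - 81\right) 200 = 3787 \cdot 200 = 757400$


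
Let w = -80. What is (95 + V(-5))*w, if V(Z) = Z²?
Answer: -9600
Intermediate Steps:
(95 + V(-5))*w = (95 + (-5)²)*(-80) = (95 + 25)*(-80) = 120*(-80) = -9600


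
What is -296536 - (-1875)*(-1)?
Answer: -298411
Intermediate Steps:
-296536 - (-1875)*(-1) = -296536 - 1*1875 = -296536 - 1875 = -298411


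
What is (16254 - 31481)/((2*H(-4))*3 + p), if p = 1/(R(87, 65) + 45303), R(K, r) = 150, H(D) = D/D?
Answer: -692112831/272719 ≈ -2537.8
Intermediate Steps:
H(D) = 1
p = 1/45453 (p = 1/(150 + 45303) = 1/45453 ≈ 2.2001e-5)
(16254 - 31481)/((2*H(-4))*3 + p) = (16254 - 31481)/((2*1)*3 + 1/45453) = -15227/(2*3 + 1/45453) = -15227/(6 + 1/45453) = -15227/272719/45453 = -15227*45453/272719 = -692112831/272719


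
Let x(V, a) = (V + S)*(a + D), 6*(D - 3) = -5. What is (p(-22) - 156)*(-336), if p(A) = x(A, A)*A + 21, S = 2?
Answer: 2977520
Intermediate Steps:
D = 13/6 (D = 3 + (⅙)*(-5) = 3 - ⅚ = 13/6 ≈ 2.1667)
x(V, a) = (2 + V)*(13/6 + a) (x(V, a) = (V + 2)*(a + 13/6) = (2 + V)*(13/6 + a))
p(A) = 21 + A*(13/3 + A² + 25*A/6) (p(A) = (13/3 + 2*A + 13*A/6 + A*A)*A + 21 = (13/3 + 2*A + 13*A/6 + A²)*A + 21 = (13/3 + A² + 25*A/6)*A + 21 = A*(13/3 + A² + 25*A/6) + 21 = 21 + A*(13/3 + A² + 25*A/6))
(p(-22) - 156)*(-336) = ((21 + (⅙)*(-22)*(26 + 6*(-22)² + 25*(-22))) - 156)*(-336) = ((21 + (⅙)*(-22)*(26 + 6*484 - 550)) - 156)*(-336) = ((21 + (⅙)*(-22)*(26 + 2904 - 550)) - 156)*(-336) = ((21 + (⅙)*(-22)*2380) - 156)*(-336) = ((21 - 26180/3) - 156)*(-336) = (-26117/3 - 156)*(-336) = -26585/3*(-336) = 2977520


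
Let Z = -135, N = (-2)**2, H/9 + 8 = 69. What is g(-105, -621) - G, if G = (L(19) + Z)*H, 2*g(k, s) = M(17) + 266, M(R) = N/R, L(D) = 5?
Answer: 1215553/17 ≈ 71503.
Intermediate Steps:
H = 549 (H = -72 + 9*69 = -72 + 621 = 549)
N = 4
M(R) = 4/R
g(k, s) = 2263/17 (g(k, s) = (4/17 + 266)/2 = (1/2)*(4526/17) = 2263/17)
G = -71370 (G = (5 - 135)*549 = -130*549 = -71370)
g(-105, -621) - G = 2263/17 - 1*(-71370) = 2263/17 + 71370 = 1215553/17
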